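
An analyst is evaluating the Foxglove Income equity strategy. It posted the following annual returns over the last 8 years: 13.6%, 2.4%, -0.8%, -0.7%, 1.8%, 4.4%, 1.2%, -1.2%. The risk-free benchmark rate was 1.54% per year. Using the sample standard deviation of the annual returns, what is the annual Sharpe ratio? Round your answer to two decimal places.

Mean return r̄ = 20.70 / 8 = 2.5875%
Σ(r − r̄)² = (13.6 − 2.5875)² + (2.4 − 2.5875)² + … = 163.7688
σ = √[163.7688 / 7] = 4.8369%
Sharpe = (r̄ − rf) / σ = (2.5875 − 1.54) / 4.8369 = 1.0475 / 4.8369 = 0.2166

0.22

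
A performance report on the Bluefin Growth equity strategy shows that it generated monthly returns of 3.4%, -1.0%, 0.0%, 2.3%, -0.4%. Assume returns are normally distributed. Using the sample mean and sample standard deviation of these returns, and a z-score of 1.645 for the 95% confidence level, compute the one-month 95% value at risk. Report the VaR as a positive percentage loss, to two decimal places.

μ = (3.4 − 1 + 0 + 2.3 − 0.4) / 5 = 0.8600%
Σ(r − μ)² = (3.4 − 0.8600)² + (-1 − 0.8600)² + … = 14.3120
sample σ = √(14.3120 / 4) = √3.5780 = 1.8916%
VaR = −(μ − z·σ) = −(0.8600 − 1.645 × 1.8916) = −(-2.2517) = 2.2517%

2.25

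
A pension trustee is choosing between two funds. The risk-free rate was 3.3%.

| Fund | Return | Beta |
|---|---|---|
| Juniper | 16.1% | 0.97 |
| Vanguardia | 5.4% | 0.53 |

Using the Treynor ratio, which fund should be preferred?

Juniper

Juniper: Treynor = (16.1% − 3.3%) / 0.97 = 13.196
Vanguardia: Treynor = (5.4% − 3.3%) / 0.53 = 3.962
Highest: Juniper (13.196).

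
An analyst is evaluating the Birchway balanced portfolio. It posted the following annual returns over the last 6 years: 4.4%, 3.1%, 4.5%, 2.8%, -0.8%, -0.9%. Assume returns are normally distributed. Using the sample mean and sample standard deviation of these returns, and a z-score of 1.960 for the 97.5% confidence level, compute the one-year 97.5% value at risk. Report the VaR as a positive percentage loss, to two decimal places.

2.61

μ = (4.4 + 3.1 + 4.5 + 2.8 − 0.8 − 0.9) / 6 = 13.10 / 6 = 2.1833%
Σ(r − μ)² = (4.4 − 2.1833)² + (3.1 − 2.1833)² + … = 29.9083
sample σ = √(29.9083 / 5) = √5.9817 = 2.4458%
VaR = −(μ − z·σ) = −(2.1833 − 1.960 × 2.4458) = −(-2.6105) = 2.6105%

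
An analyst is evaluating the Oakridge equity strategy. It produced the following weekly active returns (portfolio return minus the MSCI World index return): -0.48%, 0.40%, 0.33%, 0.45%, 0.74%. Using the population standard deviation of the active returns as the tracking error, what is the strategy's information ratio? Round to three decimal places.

Mean return r̄ = 1.440 / 5 = 0.2880%
Σ(r − r̄)² = (-0.48 − 0.2880)² + (0.4 − 0.2880)² + (0.33 − 0.2880)² + … = 0.8347
population σ = √(0.8347 / 5) = √0.1669 = 0.4085%
IR = r̄ / tracking error = 0.2880 / 0.4085 = 0.7050

0.705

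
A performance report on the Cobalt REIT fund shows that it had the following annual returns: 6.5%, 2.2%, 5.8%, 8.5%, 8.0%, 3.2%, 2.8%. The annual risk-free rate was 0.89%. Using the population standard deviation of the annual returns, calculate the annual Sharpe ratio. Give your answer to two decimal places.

1.85

r̄ = (6.5 + 2.2 + 5.8 + 8.5 + 8 + 3.2 + 2.8) / 7 = 5.2857%
Σ(r − r̄)² = (6.5 − 5.2857)² + (2.2 − 5.2857)² + (5.8 − 5.2857)² + … = 39.4886
σ = √[39.4886 / 7] = 2.3751%
Sharpe = (r̄ − rf) / σ = (5.2857 − 0.89) / 2.3751 = 4.3957 / 2.3751 = 1.8507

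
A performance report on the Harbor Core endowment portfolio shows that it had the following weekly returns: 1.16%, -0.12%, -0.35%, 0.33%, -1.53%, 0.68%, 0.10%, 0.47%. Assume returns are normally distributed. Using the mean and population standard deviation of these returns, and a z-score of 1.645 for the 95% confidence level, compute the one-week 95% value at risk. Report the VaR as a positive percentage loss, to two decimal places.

μ = (1.16 − 0.12 − 0.35 + 0.33 − 1.53 + 0.68 + 0.1 + 0.47) / 8 = 0.0925%
Σ(r − μ)² = (1.16 − 0.0925)² + (-0.12 − 0.0925)² + … = 4.5572
population σ = √(4.5572 / 8) = √0.5697 = 0.7548%
VaR = −(μ − z·σ) = −(0.0925 − 1.645 × 0.7548) = −(-1.1491) = 1.1491%

1.15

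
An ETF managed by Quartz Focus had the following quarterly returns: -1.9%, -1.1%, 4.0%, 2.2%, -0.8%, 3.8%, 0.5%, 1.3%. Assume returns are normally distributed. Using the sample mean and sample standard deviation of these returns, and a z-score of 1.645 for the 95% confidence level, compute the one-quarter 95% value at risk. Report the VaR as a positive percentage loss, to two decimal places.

r̄ = (-1.9 − 1.1 + 4 + 2.2 − 0.8 + 3.8 + 0.5 + 1.3) / 8 = 8.00 / 8 = 1.0000%
Σ(r − r̄)² = (-1.9 − 1.0000)² + (-1.1 − 1.0000)² + (4 − 1.0000)² + … = 34.6800
σ = √[34.6800 / 7] = 2.2258%
VaR = −(r̄ − z·σ) = −(1.0000 − 1.645 × 2.2258) = −(-2.6614) = 2.6614%

2.66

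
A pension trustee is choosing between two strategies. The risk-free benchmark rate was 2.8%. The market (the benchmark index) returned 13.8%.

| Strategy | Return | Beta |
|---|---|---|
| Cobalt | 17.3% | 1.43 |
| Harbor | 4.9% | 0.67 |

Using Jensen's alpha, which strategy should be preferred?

Cobalt

Cobalt: α = 17.3% − [2.8% + 1.43 × (13.8% − 2.8%)] = -1.230
Harbor: α = 4.9% − [2.8% + 0.67 × (13.8% − 2.8%)] = -5.270
Highest: Cobalt (-1.230).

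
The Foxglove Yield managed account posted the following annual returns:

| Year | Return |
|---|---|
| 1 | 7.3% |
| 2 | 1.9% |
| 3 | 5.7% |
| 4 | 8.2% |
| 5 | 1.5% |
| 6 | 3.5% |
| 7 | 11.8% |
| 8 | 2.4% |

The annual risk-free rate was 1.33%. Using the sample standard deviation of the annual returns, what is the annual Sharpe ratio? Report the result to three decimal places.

r̄ = (7.3 + 1.9 + 5.7 + 8.2 + 1.5 + 3.5 + 11.8 + 2.4) / 8 = 42.30 / 8 = 5.2875%
Σ(r − r̄)² = (7.3 − 5.2875)² + (1.9 − 5.2875)² + … = 92.4688
σ = √[92.4688 / 7] = 3.6345%
Sharpe = (r̄ − rf) / σ = (5.2875 − 1.33) / 3.6345 = 3.9575 / 3.6345 = 1.0889

1.089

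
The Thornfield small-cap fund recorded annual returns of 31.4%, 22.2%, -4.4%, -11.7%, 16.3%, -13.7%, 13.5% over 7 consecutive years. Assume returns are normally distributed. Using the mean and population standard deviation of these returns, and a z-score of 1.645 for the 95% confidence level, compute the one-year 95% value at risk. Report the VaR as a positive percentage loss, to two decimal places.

r̄ = (31.4 + 22.2 − 4.4 − 11.7 + 16.3 − 13.7 + 13.5) / 7 = 7.6571%
Σ(r − r̄)² = (31.4 − 7.6571)² + (22.2 − 7.6571)² + … = 1860.2571
σ = √[1860.2571 / 7] = 16.3019%
VaR = −(r̄ − z·σ) = −(7.6571 − 1.645 × 16.3019) = −(-19.1595) = 19.1595%

19.16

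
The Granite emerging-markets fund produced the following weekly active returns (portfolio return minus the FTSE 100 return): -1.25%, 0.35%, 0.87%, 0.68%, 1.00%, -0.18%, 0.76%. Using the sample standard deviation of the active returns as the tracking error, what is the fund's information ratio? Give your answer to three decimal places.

μ = (-1.25 + 0.35 + 0.87 + 0.68 + 1 − 0.18 + 0.76) / 7 = 0.3186%
Sample σ = √[Σ(r − μ)² / 6] = √[3.8039 / 6] = √0.6340 = 0.7962%
IR = μ / tracking error = 0.3186 / 0.7962 = 0.4002

0.400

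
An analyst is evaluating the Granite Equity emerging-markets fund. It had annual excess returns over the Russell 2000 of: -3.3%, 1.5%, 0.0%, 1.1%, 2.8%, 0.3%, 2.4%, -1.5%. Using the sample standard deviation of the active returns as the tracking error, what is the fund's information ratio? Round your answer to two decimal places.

Mean return μ = 3.30 / 8 = 0.4125%
Σ(r − μ)² = 28.9288; sample σ = √(28.9288/7) = 2.0329%
IR = μ / tracking error = 0.4125 / 2.0329 = 0.2029

0.20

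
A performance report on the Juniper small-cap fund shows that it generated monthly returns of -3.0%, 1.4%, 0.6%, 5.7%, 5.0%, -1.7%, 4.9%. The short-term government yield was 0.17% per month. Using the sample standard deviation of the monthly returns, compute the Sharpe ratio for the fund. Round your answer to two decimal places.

0.48

r̄ = (-3 + 1.4 + 0.6 + 5.7 + 5 − 1.7 + 4.9) / 7 = 12.90 / 7 = 1.8429%
Sample σ = √[Σ(r − r̄)² / 6] = √[71.9371 / 6] = √11.9895 = 3.4626%
Sharpe = (r̄ − rf) / σ = (1.8429 − 0.17) / 3.4626 = 1.6729 / 3.4626 = 0.4831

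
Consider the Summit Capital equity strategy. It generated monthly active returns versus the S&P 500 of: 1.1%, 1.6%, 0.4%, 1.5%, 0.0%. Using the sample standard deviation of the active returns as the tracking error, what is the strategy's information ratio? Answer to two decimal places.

1.32

r̄ = (1.1 + 1.6 + 0.4 + 1.5 + 0) / 5 = 4.60 / 5 = 0.9200%
Sample std dev = √[1.9480 / 4] = 0.6979%
IR = r̄ / tracking error = 0.9200 / 0.6979 = 1.3182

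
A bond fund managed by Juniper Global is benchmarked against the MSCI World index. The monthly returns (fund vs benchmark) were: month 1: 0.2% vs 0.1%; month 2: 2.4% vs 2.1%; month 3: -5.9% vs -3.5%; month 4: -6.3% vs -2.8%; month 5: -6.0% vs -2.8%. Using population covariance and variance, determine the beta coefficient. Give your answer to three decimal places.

1.692

r̄p = -3.1200%,  r̄m = -1.3800%
Cov = Σ(rp − r̄p)(rm − r̄m) / 5 = 7.7244
Var(rm) = Σ(rm − r̄m)² / 5 = 4.5656
β = Cov / Var = 7.7244 / 4.5656 = 1.6919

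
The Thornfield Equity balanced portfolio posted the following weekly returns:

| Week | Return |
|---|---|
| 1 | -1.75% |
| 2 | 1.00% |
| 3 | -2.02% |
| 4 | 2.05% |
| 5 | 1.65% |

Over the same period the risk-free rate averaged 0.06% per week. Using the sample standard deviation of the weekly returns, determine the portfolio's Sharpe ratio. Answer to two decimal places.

0.07

μ = (-1.75 + 1 − 2.02 + 2.05 + 1.65) / 5 = 0.930 / 5 = 0.1860%
Sample std dev = √[14.8949 / 4] = 1.9297%
Sharpe = (μ − rf) / σ = (0.1860 − 0.06) / 1.9297 = 0.1260 / 1.9297 = 0.0653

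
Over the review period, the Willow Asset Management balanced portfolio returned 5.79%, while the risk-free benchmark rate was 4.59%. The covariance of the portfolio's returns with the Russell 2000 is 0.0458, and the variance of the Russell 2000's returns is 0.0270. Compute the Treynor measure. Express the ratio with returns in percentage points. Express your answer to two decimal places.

β = Cov / Var = 0.0458 / 0.0270 = 1.6963
Treynor = (Rp − Rf) / β = (5.79% − 4.59%) / 1.6963 = 1.20 / 1.6963 = 0.7074

0.71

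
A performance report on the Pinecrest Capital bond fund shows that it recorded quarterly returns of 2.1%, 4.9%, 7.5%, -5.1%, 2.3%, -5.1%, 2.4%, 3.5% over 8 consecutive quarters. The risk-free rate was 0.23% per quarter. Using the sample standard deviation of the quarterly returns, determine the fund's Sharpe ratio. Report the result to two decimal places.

r̄ = (2.1 + 4.9 + 7.5 − 5.1 + 2.3 − 5.1 + 2.4 + 3.5) / 8 = 1.5625%
Σ(r − r̄)² = 140.4588; sample σ = √(140.4588/7) = 4.4795%
Sharpe = (r̄ − rf) / σ = (1.5625 − 0.23) / 4.4795 = 1.3325 / 4.4795 = 0.2975

0.30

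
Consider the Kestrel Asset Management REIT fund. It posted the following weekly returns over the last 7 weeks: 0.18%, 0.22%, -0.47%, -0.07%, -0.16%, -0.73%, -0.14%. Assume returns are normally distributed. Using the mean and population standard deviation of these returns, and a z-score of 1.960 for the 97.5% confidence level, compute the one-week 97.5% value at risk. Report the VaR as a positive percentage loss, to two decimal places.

0.78

r̄ = (0.18 + 0.22 − 0.47 − 0.07 − 0.16 − 0.73 − 0.14) / 7 = -0.1671%
Σ(r − r̄)² = 0.6891; population σ = √(0.6891/7) = 0.3138%
VaR = −(r̄ − z·σ) = −(-0.1671 − 1.960 × 0.3138) = −(-0.7821) = 0.7821%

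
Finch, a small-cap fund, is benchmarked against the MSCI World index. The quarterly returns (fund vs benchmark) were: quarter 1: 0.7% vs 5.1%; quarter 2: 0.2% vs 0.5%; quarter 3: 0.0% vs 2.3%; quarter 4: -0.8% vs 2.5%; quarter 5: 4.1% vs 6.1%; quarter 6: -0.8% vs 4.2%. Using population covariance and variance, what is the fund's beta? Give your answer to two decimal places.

0.55

r̄p = 0.5667%,  r̄m = 3.4500%
Cov = Σ(rp − r̄p)(rm − r̄m) / 6 = 1.9317
Var(rm) = Σ(rm − r̄m)² / 6 = 3.5392
β = Cov / Var = 1.9317 / 3.5392 = 0.5458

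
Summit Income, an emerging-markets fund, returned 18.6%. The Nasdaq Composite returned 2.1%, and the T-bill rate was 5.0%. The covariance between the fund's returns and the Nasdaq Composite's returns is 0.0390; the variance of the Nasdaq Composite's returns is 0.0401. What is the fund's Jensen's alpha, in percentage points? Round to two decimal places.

16.42

β = Cov / Var = 0.0390 / 0.0401 = 0.9726
E[R] = Rf + β(Rm − Rf) = 5.0% + 0.9726 × (2.1% − 5.0%) = 2.1795%
α = Rp − E[R] = 18.6% − 2.1795% = 16.4205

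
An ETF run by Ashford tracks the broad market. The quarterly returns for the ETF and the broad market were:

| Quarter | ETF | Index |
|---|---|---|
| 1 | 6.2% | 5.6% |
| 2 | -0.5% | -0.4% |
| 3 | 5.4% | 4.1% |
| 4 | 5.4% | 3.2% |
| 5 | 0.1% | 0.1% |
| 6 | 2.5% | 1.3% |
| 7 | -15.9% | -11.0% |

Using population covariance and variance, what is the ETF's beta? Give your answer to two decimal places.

1.39

r̄p = 0.4571%,  r̄m = 0.4143%
Cov = Σ(rp − r̄p)(rm − r̄m) / 7 = 35.8820
Var(rm) = Σ(rm − r̄m)² / 7 = 25.7241
β = Cov / Var = 35.8820 / 25.7241 = 1.3949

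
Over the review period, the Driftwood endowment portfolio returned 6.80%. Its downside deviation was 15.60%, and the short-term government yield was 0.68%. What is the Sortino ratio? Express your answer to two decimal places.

0.39

Sortino = (Rp − Rf) / σd = (6.80% − 0.68%) / 15.60% = 6.12% / 15.60% = 0.3923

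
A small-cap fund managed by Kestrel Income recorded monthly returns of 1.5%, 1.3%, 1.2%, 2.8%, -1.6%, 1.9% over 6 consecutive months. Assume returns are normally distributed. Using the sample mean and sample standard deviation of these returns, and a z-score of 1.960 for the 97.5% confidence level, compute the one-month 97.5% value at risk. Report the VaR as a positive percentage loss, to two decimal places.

1.72

r̄ = (1.5 + 1.3 + 1.2 + 2.8 − 1.6 + 1.9) / 6 = 1.1833%
Σ(r − r̄)² = 10.9883; sample σ = √(10.9883/5) = 1.4825%
VaR = −(r̄ − z·σ) = −(1.1833 − 1.960 × 1.4825) = −(-1.7224) = 1.7224%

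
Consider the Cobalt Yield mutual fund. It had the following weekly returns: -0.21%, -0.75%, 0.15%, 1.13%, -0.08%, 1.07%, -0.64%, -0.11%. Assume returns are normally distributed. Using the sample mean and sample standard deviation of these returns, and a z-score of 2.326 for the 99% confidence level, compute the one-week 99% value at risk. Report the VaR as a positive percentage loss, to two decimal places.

1.56

r̄ = (-0.21 − 0.75 + 0.15 + 1.13 − 0.08 + 1.07 − 0.64 − 0.11) / 8 = 0.560 / 8 = 0.0700%
Sample std dev = √[3.4398 / 7] = 0.7010%
VaR = −(r̄ − z·σ) = −(0.0700 − 2.326 × 0.7010) = −(-1.5605) = 1.5605%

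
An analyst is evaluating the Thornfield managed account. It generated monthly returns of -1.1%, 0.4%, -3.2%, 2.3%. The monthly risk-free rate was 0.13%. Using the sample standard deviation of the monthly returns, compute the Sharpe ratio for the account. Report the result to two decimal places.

r̄ = (-1.1 + 0.4 − 3.2 + 2.3) / 4 = -0.4000%
Sample σ = √[Σ(r − r̄)² / 3] = √[16.2600 / 3] = √5.4200 = 2.3281%
Sharpe = (r̄ − rf) / σ = (-0.4000 − 0.13) / 2.3281 = -0.5300 / 2.3281 = -0.2277

-0.23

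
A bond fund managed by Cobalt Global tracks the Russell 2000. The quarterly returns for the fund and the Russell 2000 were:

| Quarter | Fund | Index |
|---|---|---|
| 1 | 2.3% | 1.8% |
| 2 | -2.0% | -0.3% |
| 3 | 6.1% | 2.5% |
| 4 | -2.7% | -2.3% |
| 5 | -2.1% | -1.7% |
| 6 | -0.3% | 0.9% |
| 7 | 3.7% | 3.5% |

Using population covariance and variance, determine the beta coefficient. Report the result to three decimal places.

r̄p = 0.7143%,  r̄m = 0.6286%
Cov = Σ(rp − r̄p)(rm − r̄m) / 7 = 5.6153
Var(rm) = Σ(rm − r̄m)² / 7 = 4.0078
β = Cov / Var = 5.6153 / 4.0078 = 1.4011

1.401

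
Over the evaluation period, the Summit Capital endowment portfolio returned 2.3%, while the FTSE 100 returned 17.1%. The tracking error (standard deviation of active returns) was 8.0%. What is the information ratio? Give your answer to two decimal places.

IR = (Rp − Rb) / TE = (2.3% − 17.1%) / 8.0% = -14.80% / 8.0% = -1.8500

-1.85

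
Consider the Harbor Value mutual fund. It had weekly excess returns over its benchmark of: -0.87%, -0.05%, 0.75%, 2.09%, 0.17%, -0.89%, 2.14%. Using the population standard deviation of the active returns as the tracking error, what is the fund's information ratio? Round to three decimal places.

μ = (-0.87 − 0.05 + 0.75 + 2.09 + 0.17 − 0.89 + 2.14) / 7 = 0.4771%
Σ(r − μ)² = (-0.87 − 0.4771)² + (-0.05 − 0.4771)² + … = 9.4969
population σ = √(9.4969 / 7) = √1.3567 = 1.1648%
IR = μ / tracking error = 0.4771 / 1.1648 = 0.4096

0.410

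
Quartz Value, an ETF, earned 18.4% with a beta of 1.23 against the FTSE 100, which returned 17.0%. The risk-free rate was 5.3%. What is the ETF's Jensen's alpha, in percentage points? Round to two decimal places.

-1.29

CAPM expected return = Rf + β(Rm − Rf) = 5.3% + 1.23 × (17.0% − 5.3%) = 5.3 + 1.23 × 11.70 = 19.6910%
Jensen's α = Rp − E[R] = 18.4% − 19.6910% = -1.2910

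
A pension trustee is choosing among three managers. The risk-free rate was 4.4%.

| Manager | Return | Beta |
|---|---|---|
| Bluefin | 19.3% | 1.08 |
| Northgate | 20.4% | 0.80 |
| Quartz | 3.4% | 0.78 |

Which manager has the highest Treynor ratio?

Northgate

Bluefin: Treynor = (19.3% − 4.4%) / 1.08 = 13.796
Northgate: Treynor = (20.4% − 4.4%) / 0.80 = 20.000
Quartz: Treynor = (3.4% − 4.4%) / 0.78 = -1.282
Highest: Northgate (20.000).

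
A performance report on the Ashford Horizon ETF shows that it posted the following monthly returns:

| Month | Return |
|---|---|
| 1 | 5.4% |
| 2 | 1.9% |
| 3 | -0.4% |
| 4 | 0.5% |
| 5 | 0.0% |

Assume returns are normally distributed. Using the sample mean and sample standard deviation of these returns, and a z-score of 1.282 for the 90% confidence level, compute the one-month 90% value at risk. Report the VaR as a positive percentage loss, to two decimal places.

r̄ = (5.4 + 1.9 − 0.4 + 0.5 + 0) / 5 = 7.40 / 5 = 1.4800%
Σ(r − r̄)² = 22.2280; sample σ = √(22.2280/4) = 2.3573%
VaR = −(r̄ − z·σ) = −(1.4800 − 1.282 × 2.3573) = −(-1.5421) = 1.5421%

1.54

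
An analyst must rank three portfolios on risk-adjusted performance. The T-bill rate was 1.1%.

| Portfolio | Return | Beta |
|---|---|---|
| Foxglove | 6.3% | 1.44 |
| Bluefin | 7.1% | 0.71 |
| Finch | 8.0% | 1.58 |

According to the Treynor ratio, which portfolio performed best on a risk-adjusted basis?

Foxglove: Treynor = (6.3% − 1.1%) / 1.44 = 3.611
Bluefin: Treynor = (7.1% − 1.1%) / 0.71 = 8.451
Finch: Treynor = (8.0% − 1.1%) / 1.58 = 4.367
Highest: Bluefin (8.451).

Bluefin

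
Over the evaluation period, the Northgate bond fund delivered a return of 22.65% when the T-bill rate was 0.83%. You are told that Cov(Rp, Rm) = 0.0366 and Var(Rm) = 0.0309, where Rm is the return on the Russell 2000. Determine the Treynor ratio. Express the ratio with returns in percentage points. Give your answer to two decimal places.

β = Cov / Var = 0.0366 / 0.0309 = 1.1845
Treynor = (Rp − Rf) / β = (22.65% − 0.83%) / 1.1845 = 21.82 / 1.1845 = 18.4213

18.42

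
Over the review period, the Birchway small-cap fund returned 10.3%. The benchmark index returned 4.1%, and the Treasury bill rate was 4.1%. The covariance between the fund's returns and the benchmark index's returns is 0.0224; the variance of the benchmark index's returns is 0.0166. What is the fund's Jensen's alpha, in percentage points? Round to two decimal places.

β = Cov / Var = 0.0224 / 0.0166 = 1.3494
E[R] = Rf + β(Rm − Rf) = 4.1% + 1.3494 × (4.1% − 4.1%) = 4.1000%
α = Rp − E[R] = 10.3% − 4.1000% = 6.2000

6.20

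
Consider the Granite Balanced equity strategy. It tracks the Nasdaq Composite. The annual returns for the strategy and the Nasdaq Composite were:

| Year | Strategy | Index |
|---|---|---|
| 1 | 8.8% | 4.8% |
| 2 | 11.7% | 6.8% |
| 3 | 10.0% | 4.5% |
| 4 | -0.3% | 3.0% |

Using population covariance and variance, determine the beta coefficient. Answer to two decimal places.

r̄p = 7.5500%,  r̄m = 4.7750%
Cov = Σ(rp − r̄p)(rm − r̄m) / 4 = 5.4238
Var(rm) = Σ(rm − r̄m)² / 4 = 1.8319
β = Cov / Var = 5.4238 / 1.8319 = 2.9608

2.96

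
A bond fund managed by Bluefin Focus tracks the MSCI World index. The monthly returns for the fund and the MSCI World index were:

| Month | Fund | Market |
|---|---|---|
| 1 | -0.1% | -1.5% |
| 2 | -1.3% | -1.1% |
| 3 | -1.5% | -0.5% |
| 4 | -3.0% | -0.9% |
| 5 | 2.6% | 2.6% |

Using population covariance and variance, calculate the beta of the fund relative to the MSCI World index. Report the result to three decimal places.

r̄p = -0.6600%,  r̄m = -0.2800%
Cov = Σ(rp − r̄p)(rm − r̄m) / 5 = 2.1732
Var(rm) = Σ(rm − r̄m)² / 5 = 2.1776
β = Cov / Var = 2.1732 / 2.1776 = 0.9980

0.998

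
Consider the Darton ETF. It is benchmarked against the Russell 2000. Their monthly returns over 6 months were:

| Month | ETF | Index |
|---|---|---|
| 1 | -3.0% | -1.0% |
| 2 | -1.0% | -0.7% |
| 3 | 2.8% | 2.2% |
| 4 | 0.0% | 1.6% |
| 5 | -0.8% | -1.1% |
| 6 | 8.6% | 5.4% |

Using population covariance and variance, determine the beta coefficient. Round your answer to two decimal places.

1.55

r̄p = 1.1000%,  r̄m = 1.0667%
Cov = Σ(rp − r̄p)(rm − r̄m) / 6 = 8.3567
Var(rm) = Σ(rm − r̄m)² / 6 = 5.4056
β = Cov / Var = 8.3567 / 5.4056 = 1.5459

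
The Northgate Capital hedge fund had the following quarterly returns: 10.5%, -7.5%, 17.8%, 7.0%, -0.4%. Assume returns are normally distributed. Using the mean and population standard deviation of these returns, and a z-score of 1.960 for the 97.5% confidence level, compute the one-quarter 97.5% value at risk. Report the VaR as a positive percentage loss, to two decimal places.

11.66

μ = (10.5 − 7.5 + 17.8 + 7 − 0.4) / 5 = 27.40 / 5 = 5.4800%
Σ(r − μ)² = (10.5 − 5.4800)² + (-7.5 − 5.4800)² + (17.8 − 5.4800)² + … = 382.3480
population σ = √(382.3480 / 5) = √76.4696 = 8.7447%
VaR = −(μ − z·σ) = −(5.4800 − 1.960 × 8.7447) = −(-11.6596) = 11.6596%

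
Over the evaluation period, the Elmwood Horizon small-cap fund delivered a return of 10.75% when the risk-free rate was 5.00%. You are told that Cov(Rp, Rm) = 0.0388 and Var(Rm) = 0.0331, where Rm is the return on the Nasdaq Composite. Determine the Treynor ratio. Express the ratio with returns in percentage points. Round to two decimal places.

4.91

β = Cov / Var = 0.0388 / 0.0331 = 1.1722
Treynor = (Rp − Rf) / β = (10.75% − 5.00%) / 1.1722 = 5.75 / 1.1722 = 4.9053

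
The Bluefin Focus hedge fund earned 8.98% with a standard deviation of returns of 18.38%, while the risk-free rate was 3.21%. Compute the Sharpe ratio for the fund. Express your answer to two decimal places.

0.31

Sharpe = (Rp − Rf) / σp = (8.98% − 3.21%) / 18.38% = 5.77% / 18.38% = 0.3139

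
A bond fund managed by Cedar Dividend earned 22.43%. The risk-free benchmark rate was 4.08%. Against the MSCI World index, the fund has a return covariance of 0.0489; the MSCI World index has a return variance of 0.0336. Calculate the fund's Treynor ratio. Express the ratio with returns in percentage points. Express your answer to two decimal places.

12.61

β = Cov / Var = 0.0489 / 0.0336 = 1.4554
Treynor = (Rp − Rf) / β = (22.43% − 4.08%) / 1.4554 = 18.35 / 1.4554 = 12.6082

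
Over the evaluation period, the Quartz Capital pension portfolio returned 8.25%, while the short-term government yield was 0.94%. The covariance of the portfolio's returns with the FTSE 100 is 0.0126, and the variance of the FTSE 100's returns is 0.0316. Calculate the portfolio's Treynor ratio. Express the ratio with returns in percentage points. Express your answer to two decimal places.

β = Cov / Var = 0.0126 / 0.0316 = 0.3987
Treynor = (Rp − Rf) / β = (8.25% − 0.94%) / 0.3987 = 7.31 / 0.3987 = 18.3346

18.33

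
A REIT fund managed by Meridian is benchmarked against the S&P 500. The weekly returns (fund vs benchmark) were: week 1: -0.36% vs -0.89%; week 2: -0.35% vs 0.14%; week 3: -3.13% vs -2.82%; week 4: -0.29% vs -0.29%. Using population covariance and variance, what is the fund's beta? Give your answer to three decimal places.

1.014

r̄p = -1.0325%,  r̄m = -0.9650%
Cov = Σ(rp − r̄p)(rm − r̄m) / 4 = 1.2992
Var(rm) = Σ(rm − r̄m)² / 4 = 1.2808
β = Cov / Var = 1.2992 / 1.2808 = 1.0144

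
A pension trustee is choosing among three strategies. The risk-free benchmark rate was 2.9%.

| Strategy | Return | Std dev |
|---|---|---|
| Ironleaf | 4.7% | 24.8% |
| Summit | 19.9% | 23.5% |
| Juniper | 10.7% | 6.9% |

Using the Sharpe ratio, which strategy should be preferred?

Ironleaf: Sharpe ratio = (4.7% − 2.9%) / 24.8% = 0.073
Summit: Sharpe ratio = (19.9% − 2.9%) / 23.5% = 0.723
Juniper: Sharpe ratio = (10.7% − 2.9%) / 6.9% = 1.130
Highest: Juniper (1.130).

Juniper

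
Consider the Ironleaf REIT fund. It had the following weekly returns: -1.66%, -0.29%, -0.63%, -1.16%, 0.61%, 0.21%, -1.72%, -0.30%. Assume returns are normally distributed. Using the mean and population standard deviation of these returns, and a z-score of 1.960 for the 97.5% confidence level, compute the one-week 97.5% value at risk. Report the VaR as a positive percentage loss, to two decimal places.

r̄ = (-1.66 − 0.29 − 0.63 − 1.16 + 0.61 + 0.21 − 1.72 − 0.3) / 8 = -0.6175%
Σ(r − r̄)² = (-1.66 − (-0.6175))² + (-0.29 − (-0.6175))² + (-0.63 − (-0.6175))² + … = 4.9964
population σ = √(4.9964 / 8) = √0.6246 = 0.7903%
VaR = −(r̄ − z·σ) = −(-0.6175 − 1.960 × 0.7903) = −(-2.1665) = 2.1665%

2.17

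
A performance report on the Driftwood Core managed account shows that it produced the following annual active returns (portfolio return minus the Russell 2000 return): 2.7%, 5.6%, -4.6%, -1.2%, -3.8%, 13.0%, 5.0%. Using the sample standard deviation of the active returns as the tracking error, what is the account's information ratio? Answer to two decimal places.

0.39

r̄ = (2.7 + 5.6 − 4.6 − 1.2 − 3.8 + 13 + 5) / 7 = 16.70 / 7 = 2.3857%
Sample σ = √[Σ(r − r̄)² / 6] = √[229.8486 / 6] = √38.3081 = 6.1894%
IR = r̄ / tracking error = 2.3857 / 6.1894 = 0.3854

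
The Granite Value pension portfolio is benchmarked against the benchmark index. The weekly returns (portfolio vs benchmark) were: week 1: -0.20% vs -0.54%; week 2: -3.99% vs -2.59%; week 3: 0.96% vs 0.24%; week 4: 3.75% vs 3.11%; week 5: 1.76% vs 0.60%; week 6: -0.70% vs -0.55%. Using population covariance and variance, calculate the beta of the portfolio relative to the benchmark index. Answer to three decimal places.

r̄p = 0.2633%,  r̄m = 0.0450%
Cov = Σ(rp − r̄p)(rm − r̄m) / 6 = 3.9508
Var(rm) = Σ(rm − r̄m)² / 6 = 2.8966
β = Cov / Var = 3.9508 / 2.8966 = 1.3639

1.364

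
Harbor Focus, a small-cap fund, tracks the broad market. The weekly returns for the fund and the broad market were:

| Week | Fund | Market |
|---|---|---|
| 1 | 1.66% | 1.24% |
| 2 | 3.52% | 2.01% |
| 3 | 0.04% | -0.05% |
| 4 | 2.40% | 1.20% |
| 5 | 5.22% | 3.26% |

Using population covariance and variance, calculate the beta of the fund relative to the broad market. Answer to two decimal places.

1.58

r̄p = 2.5680%,  r̄m = 1.5320%
Cov = Σ(rp − r̄p)(rm − r̄m) / 5 = 1.8716
Var(rm) = Σ(rm − r̄m)² / 5 = 1.1825
β = Cov / Var = 1.8716 / 1.1825 = 1.5827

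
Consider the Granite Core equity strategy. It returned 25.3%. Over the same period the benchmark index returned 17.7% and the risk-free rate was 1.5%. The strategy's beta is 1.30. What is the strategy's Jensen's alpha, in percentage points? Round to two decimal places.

CAPM expected return = Rf + β(Rm − Rf) = 1.5% + 1.30 × (17.7% − 1.5%) = 1.5 + 1.30 × 16.20 = 22.5600%
Jensen's α = Rp − E[R] = 25.3% − 22.5600% = 2.7400

2.74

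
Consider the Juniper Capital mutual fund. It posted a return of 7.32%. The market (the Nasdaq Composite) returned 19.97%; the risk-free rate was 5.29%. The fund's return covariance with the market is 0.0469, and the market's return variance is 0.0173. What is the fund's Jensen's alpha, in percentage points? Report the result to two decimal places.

-37.77

β = Cov / Var = 0.0469 / 0.0173 = 2.7110
E[R] = Rf + β(Rm − Rf) = 5.29% + 2.7110 × (19.97% − 5.29%) = 45.0875%
α = Rp − E[R] = 7.32% − 45.0875% = -37.7675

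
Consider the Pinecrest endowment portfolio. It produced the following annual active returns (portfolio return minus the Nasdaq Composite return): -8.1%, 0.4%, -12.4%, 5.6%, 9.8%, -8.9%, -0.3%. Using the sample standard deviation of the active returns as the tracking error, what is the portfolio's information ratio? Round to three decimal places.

-0.244

Mean return r̄ = -13.90 / 7 = -1.9857%
Σ(r − r̄)² = 398.6286; sample σ = √(398.6286/6) = 8.1510%
IR = r̄ / tracking error = -1.9857 / 8.1510 = -0.2436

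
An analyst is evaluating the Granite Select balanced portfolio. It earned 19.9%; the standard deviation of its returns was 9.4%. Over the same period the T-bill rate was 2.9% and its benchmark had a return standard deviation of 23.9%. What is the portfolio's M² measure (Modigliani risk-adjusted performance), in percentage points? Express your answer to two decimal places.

Sharpe = (Rp − Rf) / σp = (19.9% − 2.9%) / 9.4% = 1.8085
M² = Rf + Sharpe × σm = 2.9% + 1.8085 × 23.9% = 46.1232%

46.12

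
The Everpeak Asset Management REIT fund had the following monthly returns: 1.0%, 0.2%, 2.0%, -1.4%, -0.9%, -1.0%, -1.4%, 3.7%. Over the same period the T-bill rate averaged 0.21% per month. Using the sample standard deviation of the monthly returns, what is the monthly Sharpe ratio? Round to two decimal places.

r̄ = (1 + 0.2 + 2 − 1.4 − 0.9 − 1 − 1.4 + 3.7) / 8 = 0.2750%
Σ(r − r̄)² = (1 − 0.2750)² + (0.2 − 0.2750)² + … = 23.8550
sample σ = √(23.8550 / 7) = √3.4079 = 1.8460%
Sharpe = (r̄ − rf) / σ = (0.2750 − 0.21) / 1.8460 = 0.0650 / 1.8460 = 0.0352

0.04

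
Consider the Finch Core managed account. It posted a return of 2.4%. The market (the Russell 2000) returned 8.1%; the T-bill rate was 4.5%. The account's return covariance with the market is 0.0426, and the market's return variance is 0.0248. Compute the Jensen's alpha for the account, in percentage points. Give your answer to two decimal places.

β = Cov / Var = 0.0426 / 0.0248 = 1.7177
E[R] = Rf + β(Rm − Rf) = 4.5% + 1.7177 × (8.1% − 4.5%) = 10.6837%
α = Rp − E[R] = 2.4% − 10.6837% = -8.2837

-8.28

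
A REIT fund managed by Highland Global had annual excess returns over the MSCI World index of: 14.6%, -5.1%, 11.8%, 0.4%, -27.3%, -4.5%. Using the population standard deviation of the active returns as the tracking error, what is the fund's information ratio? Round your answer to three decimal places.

r̄ = (14.6 − 5.1 + 11.8 + 0.4 − 27.3 − 4.5) / 6 = -1.6833%
Σ(r − r̄)² = (14.6 − (-1.6833))² + (-5.1 − (-1.6833))² + … = 1127.1083
population σ = √(1127.1083 / 6) = √187.8514 = 13.7059%
IR = r̄ / tracking error = -1.6833 / 13.7059 = -0.1228

-0.123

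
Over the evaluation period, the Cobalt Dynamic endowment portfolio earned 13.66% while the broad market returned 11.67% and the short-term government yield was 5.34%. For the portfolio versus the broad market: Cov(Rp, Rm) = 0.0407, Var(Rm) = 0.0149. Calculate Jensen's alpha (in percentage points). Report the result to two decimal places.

-8.97

β = Cov / Var = 0.0407 / 0.0149 = 2.7315
E[R] = Rf + β(Rm − Rf) = 5.34% + 2.7315 × (11.67% − 5.34%) = 22.6304%
α = Rp − E[R] = 13.66% − 22.6304% = -8.9704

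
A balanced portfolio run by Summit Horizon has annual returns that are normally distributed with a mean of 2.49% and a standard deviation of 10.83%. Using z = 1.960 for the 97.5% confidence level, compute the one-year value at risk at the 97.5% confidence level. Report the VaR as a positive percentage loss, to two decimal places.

VaR (as % loss) = −(μ − z·σ) = −(2.49% − 1.960 × 10.83%) = −(-18.7368%) = 18.7368%

18.74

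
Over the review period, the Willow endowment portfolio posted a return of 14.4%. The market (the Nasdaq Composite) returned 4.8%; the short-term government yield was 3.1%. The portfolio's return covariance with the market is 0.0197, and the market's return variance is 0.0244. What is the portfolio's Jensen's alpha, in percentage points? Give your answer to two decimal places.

9.93

β = Cov / Var = 0.0197 / 0.0244 = 0.8074
E[R] = Rf + β(Rm − Rf) = 3.1% + 0.8074 × (4.8% − 3.1%) = 4.4726%
α = Rp − E[R] = 14.4% − 4.4726% = 9.9274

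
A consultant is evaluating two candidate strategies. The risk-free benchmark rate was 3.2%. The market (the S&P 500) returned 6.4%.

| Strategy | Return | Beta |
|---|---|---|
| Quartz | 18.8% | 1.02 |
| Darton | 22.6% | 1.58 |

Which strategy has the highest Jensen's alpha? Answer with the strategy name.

Quartz: α = 18.8% − [3.2% + 1.02 × (6.4% − 3.2%)] = 12.336
Darton: α = 22.6% − [3.2% + 1.58 × (6.4% − 3.2%)] = 14.344
Highest: Darton (14.344).

Darton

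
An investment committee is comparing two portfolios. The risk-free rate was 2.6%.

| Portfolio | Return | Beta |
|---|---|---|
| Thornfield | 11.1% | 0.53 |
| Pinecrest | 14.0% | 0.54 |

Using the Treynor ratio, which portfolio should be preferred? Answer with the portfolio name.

Thornfield: Treynor = (11.1% − 2.6%) / 0.53 = 16.038
Pinecrest: Treynor = (14.0% − 2.6%) / 0.54 = 21.111
Highest: Pinecrest (21.111).

Pinecrest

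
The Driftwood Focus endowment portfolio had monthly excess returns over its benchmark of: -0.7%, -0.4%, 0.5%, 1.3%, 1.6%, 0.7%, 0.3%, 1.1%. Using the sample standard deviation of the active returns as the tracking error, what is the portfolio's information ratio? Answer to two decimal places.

r̄ = (-0.7 − 0.4 + 0.5 + 1.3 + 1.6 + 0.7 + 0.3 + 1.1) / 8 = 0.5500%
Σ(r − r̄)² = (-0.7 − 0.5500)² + (-0.4 − 0.5500)² + … = 4.5200
sample σ = √(4.5200 / 7) = √0.6457 = 0.8036%
IR = r̄ / tracking error = 0.5500 / 0.8036 = 0.6844

0.68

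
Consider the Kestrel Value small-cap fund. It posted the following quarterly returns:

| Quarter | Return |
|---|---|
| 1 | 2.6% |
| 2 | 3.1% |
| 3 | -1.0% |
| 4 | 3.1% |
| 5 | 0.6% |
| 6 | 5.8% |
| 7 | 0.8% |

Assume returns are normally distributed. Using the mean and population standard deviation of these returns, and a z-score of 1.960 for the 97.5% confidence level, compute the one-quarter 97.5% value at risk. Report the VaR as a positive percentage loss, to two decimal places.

1.88

r̄ = (2.6 + 3.1 − 1 + 3.1 + 0.6 + 5.8 + 0.8) / 7 = 15.00 / 7 = 2.1429%
Population σ = √[Σ(r − r̄)² / 7] = √[29.4771 / 7] = √4.2110 = 2.0521%
VaR = −(r̄ − z·σ) = −(2.1429 − 1.960 × 2.0521) = −(-1.8792) = 1.8792%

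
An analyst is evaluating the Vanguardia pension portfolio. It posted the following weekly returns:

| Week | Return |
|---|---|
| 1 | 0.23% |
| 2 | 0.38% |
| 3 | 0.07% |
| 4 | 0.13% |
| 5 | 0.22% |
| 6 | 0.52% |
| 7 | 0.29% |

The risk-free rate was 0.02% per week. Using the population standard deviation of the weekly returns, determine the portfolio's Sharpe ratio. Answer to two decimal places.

r̄ = (0.23 + 0.38 + 0.07 + 0.13 + 0.22 + 0.52 + 0.29) / 7 = 1.840 / 7 = 0.2629%
Population σ = √[Σ(r − r̄)² / 7] = √[0.1383 / 7] = √0.0198 = 0.1407%
Sharpe = (r̄ − rf) / σ = (0.2629 − 0.02) / 0.1407 = 0.2429 / 0.1407 = 1.7264

1.73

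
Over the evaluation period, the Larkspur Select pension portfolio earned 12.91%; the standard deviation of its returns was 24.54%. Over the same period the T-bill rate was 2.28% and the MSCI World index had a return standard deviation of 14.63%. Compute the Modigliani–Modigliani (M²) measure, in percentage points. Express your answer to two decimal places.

8.62

Sharpe = (Rp − Rf) / σp = (12.91% − 2.28%) / 24.54% = 0.4332
M² = Rf + Sharpe × σm = 2.28% + 0.4332 × 14.63% = 8.6177%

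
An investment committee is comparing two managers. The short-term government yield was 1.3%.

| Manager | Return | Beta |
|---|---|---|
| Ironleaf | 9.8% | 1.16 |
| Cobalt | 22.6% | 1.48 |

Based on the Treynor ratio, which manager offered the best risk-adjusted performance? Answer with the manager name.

Ironleaf: Treynor = (9.8% − 1.3%) / 1.16 = 7.328
Cobalt: Treynor = (22.6% − 1.3%) / 1.48 = 14.392
Highest: Cobalt (14.392).

Cobalt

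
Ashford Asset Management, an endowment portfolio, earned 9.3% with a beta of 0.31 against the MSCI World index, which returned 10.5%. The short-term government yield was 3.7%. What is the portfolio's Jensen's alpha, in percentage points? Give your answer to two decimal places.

3.49

CAPM expected return = Rf + β(Rm − Rf) = 3.7% + 0.31 × (10.5% − 3.7%) = 3.7 + 0.31 × 6.80 = 5.8080%
Jensen's α = Rp − E[R] = 9.3% − 5.8080% = 3.4920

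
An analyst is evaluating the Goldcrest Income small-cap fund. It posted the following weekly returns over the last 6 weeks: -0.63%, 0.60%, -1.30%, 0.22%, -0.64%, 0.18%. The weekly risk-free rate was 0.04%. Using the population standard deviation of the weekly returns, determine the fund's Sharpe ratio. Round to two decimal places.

-0.46

Mean return μ = -1.570 / 6 = -0.2617%
Population std dev = √[2.5265 / 6] = 0.6489%
Sharpe = (μ − rf) / σ = (-0.2617 − 0.04) / 0.6489 = -0.3017 / 0.6489 = -0.4649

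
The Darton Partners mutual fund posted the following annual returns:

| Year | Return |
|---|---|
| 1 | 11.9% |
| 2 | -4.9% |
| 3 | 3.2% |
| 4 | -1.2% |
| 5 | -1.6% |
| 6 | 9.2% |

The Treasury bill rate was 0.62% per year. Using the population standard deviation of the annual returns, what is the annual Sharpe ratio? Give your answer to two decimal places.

μ = (11.9 − 4.9 + 3.2 − 1.2 − 1.6 + 9.2) / 6 = 16.60 / 6 = 2.7667%
Σ(r − μ)² = (11.9 − 2.7667)² + (-4.9 − 2.7667)² + (3.2 − 2.7667)² + … = 218.5733
population σ = √(218.5733 / 6) = √36.4289 = 6.0356%
Sharpe = (μ − rf) / σ = (2.7667 − 0.62) / 6.0356 = 2.1467 / 6.0356 = 0.3557

0.36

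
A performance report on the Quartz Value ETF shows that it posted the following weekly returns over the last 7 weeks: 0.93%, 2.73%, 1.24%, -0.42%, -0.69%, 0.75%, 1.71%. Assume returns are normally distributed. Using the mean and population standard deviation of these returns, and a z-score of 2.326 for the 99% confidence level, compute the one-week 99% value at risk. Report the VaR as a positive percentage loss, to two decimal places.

r̄ = (0.93 + 2.73 + 1.24 − 0.42 − 0.69 + 0.75 + 1.71) / 7 = 6.250 / 7 = 0.8929%
Σ(r − r̄)² = (0.93 − 0.8929)² + (2.73 − 0.8929)² + (1.24 − 0.8929)² + … = 8.4141
population σ = √(8.4141 / 7) = √1.2020 = 1.0964%
VaR = −(r̄ − z·σ) = −(0.8929 − 2.326 × 1.0964) = −(-1.6573) = 1.6573%

1.66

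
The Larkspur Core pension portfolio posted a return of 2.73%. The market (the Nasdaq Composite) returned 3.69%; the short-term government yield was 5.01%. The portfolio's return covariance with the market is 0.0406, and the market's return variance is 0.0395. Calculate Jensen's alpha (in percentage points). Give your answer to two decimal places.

-0.92

β = Cov / Var = 0.0406 / 0.0395 = 1.0278
E[R] = Rf + β(Rm − Rf) = 5.01% + 1.0278 × (3.69% − 5.01%) = 3.6533%
α = Rp − E[R] = 2.73% − 3.6533% = -0.9233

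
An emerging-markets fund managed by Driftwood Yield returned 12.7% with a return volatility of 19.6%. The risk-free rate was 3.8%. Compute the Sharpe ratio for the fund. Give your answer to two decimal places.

Sharpe = (Rp − Rf) / σp = (12.7% − 3.8%) / 19.6% = 8.90% / 19.6% = 0.4541

0.45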